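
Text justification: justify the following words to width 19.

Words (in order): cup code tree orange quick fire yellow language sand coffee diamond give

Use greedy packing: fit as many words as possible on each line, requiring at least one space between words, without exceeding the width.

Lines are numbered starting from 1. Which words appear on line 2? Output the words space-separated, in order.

Answer: orange quick fire

Derivation:
Line 1: ['cup', 'code', 'tree'] (min_width=13, slack=6)
Line 2: ['orange', 'quick', 'fire'] (min_width=17, slack=2)
Line 3: ['yellow', 'language'] (min_width=15, slack=4)
Line 4: ['sand', 'coffee', 'diamond'] (min_width=19, slack=0)
Line 5: ['give'] (min_width=4, slack=15)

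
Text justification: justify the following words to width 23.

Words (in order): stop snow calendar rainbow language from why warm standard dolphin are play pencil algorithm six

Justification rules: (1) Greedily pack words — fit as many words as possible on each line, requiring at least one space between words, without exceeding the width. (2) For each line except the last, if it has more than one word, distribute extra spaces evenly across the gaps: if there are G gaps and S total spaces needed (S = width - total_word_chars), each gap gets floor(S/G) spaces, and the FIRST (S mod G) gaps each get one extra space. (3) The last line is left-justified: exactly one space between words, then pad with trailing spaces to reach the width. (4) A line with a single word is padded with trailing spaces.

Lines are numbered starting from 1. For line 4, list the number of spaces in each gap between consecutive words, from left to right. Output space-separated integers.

Line 1: ['stop', 'snow', 'calendar'] (min_width=18, slack=5)
Line 2: ['rainbow', 'language', 'from'] (min_width=21, slack=2)
Line 3: ['why', 'warm', 'standard'] (min_width=17, slack=6)
Line 4: ['dolphin', 'are', 'play', 'pencil'] (min_width=23, slack=0)
Line 5: ['algorithm', 'six'] (min_width=13, slack=10)

Answer: 1 1 1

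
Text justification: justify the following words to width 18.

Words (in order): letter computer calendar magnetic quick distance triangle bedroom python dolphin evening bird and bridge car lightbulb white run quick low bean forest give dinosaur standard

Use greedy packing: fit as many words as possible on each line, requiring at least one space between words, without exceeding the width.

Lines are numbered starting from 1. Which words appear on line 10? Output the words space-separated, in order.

Answer: forest give

Derivation:
Line 1: ['letter', 'computer'] (min_width=15, slack=3)
Line 2: ['calendar', 'magnetic'] (min_width=17, slack=1)
Line 3: ['quick', 'distance'] (min_width=14, slack=4)
Line 4: ['triangle', 'bedroom'] (min_width=16, slack=2)
Line 5: ['python', 'dolphin'] (min_width=14, slack=4)
Line 6: ['evening', 'bird', 'and'] (min_width=16, slack=2)
Line 7: ['bridge', 'car'] (min_width=10, slack=8)
Line 8: ['lightbulb', 'white'] (min_width=15, slack=3)
Line 9: ['run', 'quick', 'low', 'bean'] (min_width=18, slack=0)
Line 10: ['forest', 'give'] (min_width=11, slack=7)
Line 11: ['dinosaur', 'standard'] (min_width=17, slack=1)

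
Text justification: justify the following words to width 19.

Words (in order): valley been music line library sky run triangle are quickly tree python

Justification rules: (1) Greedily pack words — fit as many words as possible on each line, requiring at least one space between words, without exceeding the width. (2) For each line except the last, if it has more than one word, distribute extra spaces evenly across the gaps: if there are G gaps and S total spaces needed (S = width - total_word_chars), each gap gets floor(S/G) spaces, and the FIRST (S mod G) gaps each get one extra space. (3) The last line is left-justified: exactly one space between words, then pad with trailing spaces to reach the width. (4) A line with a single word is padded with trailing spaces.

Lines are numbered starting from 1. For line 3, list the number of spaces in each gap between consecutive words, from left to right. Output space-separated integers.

Answer: 3 2

Derivation:
Line 1: ['valley', 'been', 'music'] (min_width=17, slack=2)
Line 2: ['line', 'library', 'sky'] (min_width=16, slack=3)
Line 3: ['run', 'triangle', 'are'] (min_width=16, slack=3)
Line 4: ['quickly', 'tree', 'python'] (min_width=19, slack=0)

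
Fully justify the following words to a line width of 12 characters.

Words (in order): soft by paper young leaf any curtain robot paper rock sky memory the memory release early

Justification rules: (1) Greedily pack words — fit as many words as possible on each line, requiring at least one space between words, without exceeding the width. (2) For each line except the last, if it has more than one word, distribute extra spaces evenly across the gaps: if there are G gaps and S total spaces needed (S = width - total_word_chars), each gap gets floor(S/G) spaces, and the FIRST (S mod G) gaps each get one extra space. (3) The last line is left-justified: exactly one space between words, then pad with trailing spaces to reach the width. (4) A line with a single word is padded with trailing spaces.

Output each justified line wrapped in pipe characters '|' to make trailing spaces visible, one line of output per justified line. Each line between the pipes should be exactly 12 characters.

Answer: |soft      by|
|paper  young|
|leaf     any|
|curtain     |
|robot  paper|
|rock     sky|
|memory   the|
|memory      |
|release     |
|early       |

Derivation:
Line 1: ['soft', 'by'] (min_width=7, slack=5)
Line 2: ['paper', 'young'] (min_width=11, slack=1)
Line 3: ['leaf', 'any'] (min_width=8, slack=4)
Line 4: ['curtain'] (min_width=7, slack=5)
Line 5: ['robot', 'paper'] (min_width=11, slack=1)
Line 6: ['rock', 'sky'] (min_width=8, slack=4)
Line 7: ['memory', 'the'] (min_width=10, slack=2)
Line 8: ['memory'] (min_width=6, slack=6)
Line 9: ['release'] (min_width=7, slack=5)
Line 10: ['early'] (min_width=5, slack=7)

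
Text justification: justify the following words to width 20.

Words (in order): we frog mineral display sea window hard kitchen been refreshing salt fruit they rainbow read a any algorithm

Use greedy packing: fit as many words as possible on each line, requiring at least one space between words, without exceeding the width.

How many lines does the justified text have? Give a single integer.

Line 1: ['we', 'frog', 'mineral'] (min_width=15, slack=5)
Line 2: ['display', 'sea', 'window'] (min_width=18, slack=2)
Line 3: ['hard', 'kitchen', 'been'] (min_width=17, slack=3)
Line 4: ['refreshing', 'salt'] (min_width=15, slack=5)
Line 5: ['fruit', 'they', 'rainbow'] (min_width=18, slack=2)
Line 6: ['read', 'a', 'any', 'algorithm'] (min_width=20, slack=0)
Total lines: 6

Answer: 6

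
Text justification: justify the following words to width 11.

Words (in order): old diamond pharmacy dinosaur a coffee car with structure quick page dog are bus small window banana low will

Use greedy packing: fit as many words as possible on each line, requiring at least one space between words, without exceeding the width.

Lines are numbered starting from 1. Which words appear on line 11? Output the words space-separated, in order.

Line 1: ['old', 'diamond'] (min_width=11, slack=0)
Line 2: ['pharmacy'] (min_width=8, slack=3)
Line 3: ['dinosaur', 'a'] (min_width=10, slack=1)
Line 4: ['coffee', 'car'] (min_width=10, slack=1)
Line 5: ['with'] (min_width=4, slack=7)
Line 6: ['structure'] (min_width=9, slack=2)
Line 7: ['quick', 'page'] (min_width=10, slack=1)
Line 8: ['dog', 'are', 'bus'] (min_width=11, slack=0)
Line 9: ['small'] (min_width=5, slack=6)
Line 10: ['window'] (min_width=6, slack=5)
Line 11: ['banana', 'low'] (min_width=10, slack=1)
Line 12: ['will'] (min_width=4, slack=7)

Answer: banana low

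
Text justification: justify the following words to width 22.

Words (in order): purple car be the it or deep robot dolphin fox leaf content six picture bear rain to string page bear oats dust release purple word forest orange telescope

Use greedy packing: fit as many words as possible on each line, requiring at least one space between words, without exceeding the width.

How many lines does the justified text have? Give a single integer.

Line 1: ['purple', 'car', 'be', 'the', 'it'] (min_width=20, slack=2)
Line 2: ['or', 'deep', 'robot', 'dolphin'] (min_width=21, slack=1)
Line 3: ['fox', 'leaf', 'content', 'six'] (min_width=20, slack=2)
Line 4: ['picture', 'bear', 'rain', 'to'] (min_width=20, slack=2)
Line 5: ['string', 'page', 'bear', 'oats'] (min_width=21, slack=1)
Line 6: ['dust', 'release', 'purple'] (min_width=19, slack=3)
Line 7: ['word', 'forest', 'orange'] (min_width=18, slack=4)
Line 8: ['telescope'] (min_width=9, slack=13)
Total lines: 8

Answer: 8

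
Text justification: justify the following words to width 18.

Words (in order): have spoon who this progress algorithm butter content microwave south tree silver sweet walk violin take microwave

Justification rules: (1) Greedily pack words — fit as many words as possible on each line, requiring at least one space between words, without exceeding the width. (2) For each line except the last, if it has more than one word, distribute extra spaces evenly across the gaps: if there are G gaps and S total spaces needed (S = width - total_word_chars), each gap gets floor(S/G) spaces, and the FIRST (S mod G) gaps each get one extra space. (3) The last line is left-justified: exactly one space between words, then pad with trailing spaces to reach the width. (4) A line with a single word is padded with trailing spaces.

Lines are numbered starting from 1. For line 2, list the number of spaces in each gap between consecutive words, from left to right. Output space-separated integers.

Answer: 6

Derivation:
Line 1: ['have', 'spoon', 'who'] (min_width=14, slack=4)
Line 2: ['this', 'progress'] (min_width=13, slack=5)
Line 3: ['algorithm', 'butter'] (min_width=16, slack=2)
Line 4: ['content', 'microwave'] (min_width=17, slack=1)
Line 5: ['south', 'tree', 'silver'] (min_width=17, slack=1)
Line 6: ['sweet', 'walk', 'violin'] (min_width=17, slack=1)
Line 7: ['take', 'microwave'] (min_width=14, slack=4)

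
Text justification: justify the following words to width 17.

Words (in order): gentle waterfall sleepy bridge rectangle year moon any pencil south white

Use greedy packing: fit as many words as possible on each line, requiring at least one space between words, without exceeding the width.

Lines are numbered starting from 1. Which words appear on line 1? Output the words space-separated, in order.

Line 1: ['gentle', 'waterfall'] (min_width=16, slack=1)
Line 2: ['sleepy', 'bridge'] (min_width=13, slack=4)
Line 3: ['rectangle', 'year'] (min_width=14, slack=3)
Line 4: ['moon', 'any', 'pencil'] (min_width=15, slack=2)
Line 5: ['south', 'white'] (min_width=11, slack=6)

Answer: gentle waterfall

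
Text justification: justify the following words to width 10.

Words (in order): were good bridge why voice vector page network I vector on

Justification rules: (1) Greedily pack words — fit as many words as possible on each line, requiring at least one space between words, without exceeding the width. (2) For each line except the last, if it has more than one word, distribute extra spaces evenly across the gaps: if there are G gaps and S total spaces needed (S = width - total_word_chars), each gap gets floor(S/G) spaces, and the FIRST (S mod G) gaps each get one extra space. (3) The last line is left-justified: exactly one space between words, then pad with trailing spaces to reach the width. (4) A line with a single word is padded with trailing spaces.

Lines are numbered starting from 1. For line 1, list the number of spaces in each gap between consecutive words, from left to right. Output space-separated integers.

Line 1: ['were', 'good'] (min_width=9, slack=1)
Line 2: ['bridge', 'why'] (min_width=10, slack=0)
Line 3: ['voice'] (min_width=5, slack=5)
Line 4: ['vector'] (min_width=6, slack=4)
Line 5: ['page'] (min_width=4, slack=6)
Line 6: ['network', 'I'] (min_width=9, slack=1)
Line 7: ['vector', 'on'] (min_width=9, slack=1)

Answer: 2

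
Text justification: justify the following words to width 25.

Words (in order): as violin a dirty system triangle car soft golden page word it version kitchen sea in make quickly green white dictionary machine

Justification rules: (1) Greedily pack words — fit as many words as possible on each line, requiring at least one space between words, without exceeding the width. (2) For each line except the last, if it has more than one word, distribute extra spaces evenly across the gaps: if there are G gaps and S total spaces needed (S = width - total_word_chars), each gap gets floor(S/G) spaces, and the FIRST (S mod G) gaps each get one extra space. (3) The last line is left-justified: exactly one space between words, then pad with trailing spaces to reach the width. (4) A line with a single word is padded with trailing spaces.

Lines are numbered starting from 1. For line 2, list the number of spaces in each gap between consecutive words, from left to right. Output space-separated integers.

Line 1: ['as', 'violin', 'a', 'dirty', 'system'] (min_width=24, slack=1)
Line 2: ['triangle', 'car', 'soft', 'golden'] (min_width=24, slack=1)
Line 3: ['page', 'word', 'it', 'version'] (min_width=20, slack=5)
Line 4: ['kitchen', 'sea', 'in', 'make'] (min_width=19, slack=6)
Line 5: ['quickly', 'green', 'white'] (min_width=19, slack=6)
Line 6: ['dictionary', 'machine'] (min_width=18, slack=7)

Answer: 2 1 1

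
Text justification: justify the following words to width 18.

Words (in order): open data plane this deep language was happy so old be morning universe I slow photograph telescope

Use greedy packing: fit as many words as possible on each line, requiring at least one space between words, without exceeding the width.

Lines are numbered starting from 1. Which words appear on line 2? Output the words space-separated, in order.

Answer: this deep language

Derivation:
Line 1: ['open', 'data', 'plane'] (min_width=15, slack=3)
Line 2: ['this', 'deep', 'language'] (min_width=18, slack=0)
Line 3: ['was', 'happy', 'so', 'old'] (min_width=16, slack=2)
Line 4: ['be', 'morning'] (min_width=10, slack=8)
Line 5: ['universe', 'I', 'slow'] (min_width=15, slack=3)
Line 6: ['photograph'] (min_width=10, slack=8)
Line 7: ['telescope'] (min_width=9, slack=9)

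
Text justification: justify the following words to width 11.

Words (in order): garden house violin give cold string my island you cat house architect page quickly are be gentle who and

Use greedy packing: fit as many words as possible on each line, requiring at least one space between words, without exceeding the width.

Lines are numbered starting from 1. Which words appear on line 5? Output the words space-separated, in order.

Line 1: ['garden'] (min_width=6, slack=5)
Line 2: ['house'] (min_width=5, slack=6)
Line 3: ['violin', 'give'] (min_width=11, slack=0)
Line 4: ['cold', 'string'] (min_width=11, slack=0)
Line 5: ['my', 'island'] (min_width=9, slack=2)
Line 6: ['you', 'cat'] (min_width=7, slack=4)
Line 7: ['house'] (min_width=5, slack=6)
Line 8: ['architect'] (min_width=9, slack=2)
Line 9: ['page'] (min_width=4, slack=7)
Line 10: ['quickly', 'are'] (min_width=11, slack=0)
Line 11: ['be', 'gentle'] (min_width=9, slack=2)
Line 12: ['who', 'and'] (min_width=7, slack=4)

Answer: my island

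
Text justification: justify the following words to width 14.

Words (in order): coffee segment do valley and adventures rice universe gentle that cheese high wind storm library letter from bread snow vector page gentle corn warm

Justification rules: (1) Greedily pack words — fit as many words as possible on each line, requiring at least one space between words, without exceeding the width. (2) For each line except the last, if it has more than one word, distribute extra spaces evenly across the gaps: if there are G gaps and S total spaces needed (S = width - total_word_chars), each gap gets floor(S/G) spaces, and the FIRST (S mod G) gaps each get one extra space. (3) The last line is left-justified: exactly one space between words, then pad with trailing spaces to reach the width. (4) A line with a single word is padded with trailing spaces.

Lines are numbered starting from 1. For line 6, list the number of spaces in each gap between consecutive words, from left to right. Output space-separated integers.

Line 1: ['coffee', 'segment'] (min_width=14, slack=0)
Line 2: ['do', 'valley', 'and'] (min_width=13, slack=1)
Line 3: ['adventures'] (min_width=10, slack=4)
Line 4: ['rice', 'universe'] (min_width=13, slack=1)
Line 5: ['gentle', 'that'] (min_width=11, slack=3)
Line 6: ['cheese', 'high'] (min_width=11, slack=3)
Line 7: ['wind', 'storm'] (min_width=10, slack=4)
Line 8: ['library', 'letter'] (min_width=14, slack=0)
Line 9: ['from', 'bread'] (min_width=10, slack=4)
Line 10: ['snow', 'vector'] (min_width=11, slack=3)
Line 11: ['page', 'gentle'] (min_width=11, slack=3)
Line 12: ['corn', 'warm'] (min_width=9, slack=5)

Answer: 4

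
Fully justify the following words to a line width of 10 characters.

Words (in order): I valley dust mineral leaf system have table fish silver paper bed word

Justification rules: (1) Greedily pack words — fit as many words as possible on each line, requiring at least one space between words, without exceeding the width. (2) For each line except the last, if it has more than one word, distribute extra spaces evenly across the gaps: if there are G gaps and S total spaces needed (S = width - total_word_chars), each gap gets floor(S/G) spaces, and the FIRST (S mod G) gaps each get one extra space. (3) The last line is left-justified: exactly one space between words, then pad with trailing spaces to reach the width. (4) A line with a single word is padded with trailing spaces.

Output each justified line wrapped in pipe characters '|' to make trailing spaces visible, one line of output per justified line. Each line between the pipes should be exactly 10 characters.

Answer: |I   valley|
|dust      |
|mineral   |
|leaf      |
|system    |
|have table|
|fish      |
|silver    |
|paper  bed|
|word      |

Derivation:
Line 1: ['I', 'valley'] (min_width=8, slack=2)
Line 2: ['dust'] (min_width=4, slack=6)
Line 3: ['mineral'] (min_width=7, slack=3)
Line 4: ['leaf'] (min_width=4, slack=6)
Line 5: ['system'] (min_width=6, slack=4)
Line 6: ['have', 'table'] (min_width=10, slack=0)
Line 7: ['fish'] (min_width=4, slack=6)
Line 8: ['silver'] (min_width=6, slack=4)
Line 9: ['paper', 'bed'] (min_width=9, slack=1)
Line 10: ['word'] (min_width=4, slack=6)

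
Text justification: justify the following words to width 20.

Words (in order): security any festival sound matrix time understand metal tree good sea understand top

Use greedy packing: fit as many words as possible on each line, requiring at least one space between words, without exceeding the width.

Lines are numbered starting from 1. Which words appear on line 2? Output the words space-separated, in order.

Answer: festival sound

Derivation:
Line 1: ['security', 'any'] (min_width=12, slack=8)
Line 2: ['festival', 'sound'] (min_width=14, slack=6)
Line 3: ['matrix', 'time'] (min_width=11, slack=9)
Line 4: ['understand', 'metal'] (min_width=16, slack=4)
Line 5: ['tree', 'good', 'sea'] (min_width=13, slack=7)
Line 6: ['understand', 'top'] (min_width=14, slack=6)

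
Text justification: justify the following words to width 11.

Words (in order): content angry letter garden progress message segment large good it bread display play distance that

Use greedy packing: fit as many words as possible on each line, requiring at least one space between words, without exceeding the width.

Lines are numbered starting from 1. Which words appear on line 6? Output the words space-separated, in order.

Line 1: ['content'] (min_width=7, slack=4)
Line 2: ['angry'] (min_width=5, slack=6)
Line 3: ['letter'] (min_width=6, slack=5)
Line 4: ['garden'] (min_width=6, slack=5)
Line 5: ['progress'] (min_width=8, slack=3)
Line 6: ['message'] (min_width=7, slack=4)
Line 7: ['segment'] (min_width=7, slack=4)
Line 8: ['large', 'good'] (min_width=10, slack=1)
Line 9: ['it', 'bread'] (min_width=8, slack=3)
Line 10: ['display'] (min_width=7, slack=4)
Line 11: ['play'] (min_width=4, slack=7)
Line 12: ['distance'] (min_width=8, slack=3)
Line 13: ['that'] (min_width=4, slack=7)

Answer: message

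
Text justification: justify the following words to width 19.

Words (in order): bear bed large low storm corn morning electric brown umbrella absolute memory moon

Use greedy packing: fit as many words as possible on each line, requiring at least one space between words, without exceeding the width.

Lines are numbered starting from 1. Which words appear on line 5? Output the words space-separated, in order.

Line 1: ['bear', 'bed', 'large', 'low'] (min_width=18, slack=1)
Line 2: ['storm', 'corn', 'morning'] (min_width=18, slack=1)
Line 3: ['electric', 'brown'] (min_width=14, slack=5)
Line 4: ['umbrella', 'absolute'] (min_width=17, slack=2)
Line 5: ['memory', 'moon'] (min_width=11, slack=8)

Answer: memory moon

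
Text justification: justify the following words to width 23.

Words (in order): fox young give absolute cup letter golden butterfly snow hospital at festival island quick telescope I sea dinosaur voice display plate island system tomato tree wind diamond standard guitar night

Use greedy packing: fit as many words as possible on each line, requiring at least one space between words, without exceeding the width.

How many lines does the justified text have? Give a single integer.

Answer: 10

Derivation:
Line 1: ['fox', 'young', 'give', 'absolute'] (min_width=23, slack=0)
Line 2: ['cup', 'letter', 'golden'] (min_width=17, slack=6)
Line 3: ['butterfly', 'snow', 'hospital'] (min_width=23, slack=0)
Line 4: ['at', 'festival', 'island'] (min_width=18, slack=5)
Line 5: ['quick', 'telescope', 'I', 'sea'] (min_width=21, slack=2)
Line 6: ['dinosaur', 'voice', 'display'] (min_width=22, slack=1)
Line 7: ['plate', 'island', 'system'] (min_width=19, slack=4)
Line 8: ['tomato', 'tree', 'wind'] (min_width=16, slack=7)
Line 9: ['diamond', 'standard', 'guitar'] (min_width=23, slack=0)
Line 10: ['night'] (min_width=5, slack=18)
Total lines: 10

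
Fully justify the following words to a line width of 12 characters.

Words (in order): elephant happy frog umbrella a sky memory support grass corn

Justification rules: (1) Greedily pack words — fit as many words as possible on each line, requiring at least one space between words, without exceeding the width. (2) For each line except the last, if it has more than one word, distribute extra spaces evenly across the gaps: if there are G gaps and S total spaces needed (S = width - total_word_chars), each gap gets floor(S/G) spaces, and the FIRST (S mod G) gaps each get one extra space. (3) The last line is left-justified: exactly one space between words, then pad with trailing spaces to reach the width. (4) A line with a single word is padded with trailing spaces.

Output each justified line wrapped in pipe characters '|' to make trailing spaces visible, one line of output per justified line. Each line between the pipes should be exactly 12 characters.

Line 1: ['elephant'] (min_width=8, slack=4)
Line 2: ['happy', 'frog'] (min_width=10, slack=2)
Line 3: ['umbrella', 'a'] (min_width=10, slack=2)
Line 4: ['sky', 'memory'] (min_width=10, slack=2)
Line 5: ['support'] (min_width=7, slack=5)
Line 6: ['grass', 'corn'] (min_width=10, slack=2)

Answer: |elephant    |
|happy   frog|
|umbrella   a|
|sky   memory|
|support     |
|grass corn  |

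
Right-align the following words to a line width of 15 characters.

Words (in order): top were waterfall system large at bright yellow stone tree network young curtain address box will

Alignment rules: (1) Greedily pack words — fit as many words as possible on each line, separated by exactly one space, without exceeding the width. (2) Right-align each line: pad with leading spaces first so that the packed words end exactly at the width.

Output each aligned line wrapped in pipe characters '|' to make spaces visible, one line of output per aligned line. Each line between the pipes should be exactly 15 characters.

Line 1: ['top', 'were'] (min_width=8, slack=7)
Line 2: ['waterfall'] (min_width=9, slack=6)
Line 3: ['system', 'large', 'at'] (min_width=15, slack=0)
Line 4: ['bright', 'yellow'] (min_width=13, slack=2)
Line 5: ['stone', 'tree'] (min_width=10, slack=5)
Line 6: ['network', 'young'] (min_width=13, slack=2)
Line 7: ['curtain', 'address'] (min_width=15, slack=0)
Line 8: ['box', 'will'] (min_width=8, slack=7)

Answer: |       top were|
|      waterfall|
|system large at|
|  bright yellow|
|     stone tree|
|  network young|
|curtain address|
|       box will|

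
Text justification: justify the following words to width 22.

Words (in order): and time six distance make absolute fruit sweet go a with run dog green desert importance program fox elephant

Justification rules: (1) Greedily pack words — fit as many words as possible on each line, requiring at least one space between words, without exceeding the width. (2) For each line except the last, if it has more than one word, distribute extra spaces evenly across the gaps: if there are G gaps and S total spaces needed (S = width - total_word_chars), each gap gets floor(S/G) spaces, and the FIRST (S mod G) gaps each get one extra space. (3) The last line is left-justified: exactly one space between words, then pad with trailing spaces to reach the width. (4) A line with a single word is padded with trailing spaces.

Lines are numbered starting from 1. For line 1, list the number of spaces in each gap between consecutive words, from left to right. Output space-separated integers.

Line 1: ['and', 'time', 'six', 'distance'] (min_width=21, slack=1)
Line 2: ['make', 'absolute', 'fruit'] (min_width=19, slack=3)
Line 3: ['sweet', 'go', 'a', 'with', 'run'] (min_width=19, slack=3)
Line 4: ['dog', 'green', 'desert'] (min_width=16, slack=6)
Line 5: ['importance', 'program', 'fox'] (min_width=22, slack=0)
Line 6: ['elephant'] (min_width=8, slack=14)

Answer: 2 1 1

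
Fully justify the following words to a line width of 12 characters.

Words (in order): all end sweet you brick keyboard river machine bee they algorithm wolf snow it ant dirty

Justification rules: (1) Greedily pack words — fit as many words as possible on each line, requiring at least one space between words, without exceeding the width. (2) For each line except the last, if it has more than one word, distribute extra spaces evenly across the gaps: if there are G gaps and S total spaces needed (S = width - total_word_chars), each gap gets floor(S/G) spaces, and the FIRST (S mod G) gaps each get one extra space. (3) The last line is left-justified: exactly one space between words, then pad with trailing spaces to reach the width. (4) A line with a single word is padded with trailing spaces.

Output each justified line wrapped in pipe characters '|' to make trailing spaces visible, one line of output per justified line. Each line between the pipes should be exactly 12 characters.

Line 1: ['all', 'end'] (min_width=7, slack=5)
Line 2: ['sweet', 'you'] (min_width=9, slack=3)
Line 3: ['brick'] (min_width=5, slack=7)
Line 4: ['keyboard'] (min_width=8, slack=4)
Line 5: ['river'] (min_width=5, slack=7)
Line 6: ['machine', 'bee'] (min_width=11, slack=1)
Line 7: ['they'] (min_width=4, slack=8)
Line 8: ['algorithm'] (min_width=9, slack=3)
Line 9: ['wolf', 'snow', 'it'] (min_width=12, slack=0)
Line 10: ['ant', 'dirty'] (min_width=9, slack=3)

Answer: |all      end|
|sweet    you|
|brick       |
|keyboard    |
|river       |
|machine  bee|
|they        |
|algorithm   |
|wolf snow it|
|ant dirty   |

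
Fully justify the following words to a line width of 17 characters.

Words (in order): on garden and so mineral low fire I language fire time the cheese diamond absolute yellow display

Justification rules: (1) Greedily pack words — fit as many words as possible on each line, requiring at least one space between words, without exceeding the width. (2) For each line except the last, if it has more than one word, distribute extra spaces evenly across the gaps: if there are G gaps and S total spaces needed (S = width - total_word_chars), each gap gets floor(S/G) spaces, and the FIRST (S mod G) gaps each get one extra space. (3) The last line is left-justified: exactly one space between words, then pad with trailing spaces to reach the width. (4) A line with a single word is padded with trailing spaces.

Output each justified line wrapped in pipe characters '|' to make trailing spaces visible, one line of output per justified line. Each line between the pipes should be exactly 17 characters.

Line 1: ['on', 'garden', 'and', 'so'] (min_width=16, slack=1)
Line 2: ['mineral', 'low', 'fire'] (min_width=16, slack=1)
Line 3: ['I', 'language', 'fire'] (min_width=15, slack=2)
Line 4: ['time', 'the', 'cheese'] (min_width=15, slack=2)
Line 5: ['diamond', 'absolute'] (min_width=16, slack=1)
Line 6: ['yellow', 'display'] (min_width=14, slack=3)

Answer: |on  garden and so|
|mineral  low fire|
|I  language  fire|
|time  the  cheese|
|diamond  absolute|
|yellow display   |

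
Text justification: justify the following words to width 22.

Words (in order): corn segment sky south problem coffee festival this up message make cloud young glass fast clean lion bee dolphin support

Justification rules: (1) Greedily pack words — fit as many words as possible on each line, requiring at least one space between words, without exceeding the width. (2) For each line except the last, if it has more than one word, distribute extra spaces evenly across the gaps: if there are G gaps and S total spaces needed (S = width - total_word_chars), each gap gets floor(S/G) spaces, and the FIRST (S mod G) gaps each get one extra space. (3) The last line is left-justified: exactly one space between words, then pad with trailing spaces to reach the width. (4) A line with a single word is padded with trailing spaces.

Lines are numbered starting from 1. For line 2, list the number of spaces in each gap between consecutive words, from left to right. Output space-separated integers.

Answer: 9

Derivation:
Line 1: ['corn', 'segment', 'sky', 'south'] (min_width=22, slack=0)
Line 2: ['problem', 'coffee'] (min_width=14, slack=8)
Line 3: ['festival', 'this', 'up'] (min_width=16, slack=6)
Line 4: ['message', 'make', 'cloud'] (min_width=18, slack=4)
Line 5: ['young', 'glass', 'fast', 'clean'] (min_width=22, slack=0)
Line 6: ['lion', 'bee', 'dolphin'] (min_width=16, slack=6)
Line 7: ['support'] (min_width=7, slack=15)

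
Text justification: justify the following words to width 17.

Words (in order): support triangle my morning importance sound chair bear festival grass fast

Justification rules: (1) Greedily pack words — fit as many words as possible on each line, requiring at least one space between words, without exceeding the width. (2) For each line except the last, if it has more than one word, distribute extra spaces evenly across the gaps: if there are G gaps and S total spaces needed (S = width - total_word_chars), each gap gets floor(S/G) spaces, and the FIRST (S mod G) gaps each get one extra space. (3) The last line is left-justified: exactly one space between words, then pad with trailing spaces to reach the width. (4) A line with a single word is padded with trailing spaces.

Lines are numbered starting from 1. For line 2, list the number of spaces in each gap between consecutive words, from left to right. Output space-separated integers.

Answer: 8

Derivation:
Line 1: ['support', 'triangle'] (min_width=16, slack=1)
Line 2: ['my', 'morning'] (min_width=10, slack=7)
Line 3: ['importance', 'sound'] (min_width=16, slack=1)
Line 4: ['chair', 'bear'] (min_width=10, slack=7)
Line 5: ['festival', 'grass'] (min_width=14, slack=3)
Line 6: ['fast'] (min_width=4, slack=13)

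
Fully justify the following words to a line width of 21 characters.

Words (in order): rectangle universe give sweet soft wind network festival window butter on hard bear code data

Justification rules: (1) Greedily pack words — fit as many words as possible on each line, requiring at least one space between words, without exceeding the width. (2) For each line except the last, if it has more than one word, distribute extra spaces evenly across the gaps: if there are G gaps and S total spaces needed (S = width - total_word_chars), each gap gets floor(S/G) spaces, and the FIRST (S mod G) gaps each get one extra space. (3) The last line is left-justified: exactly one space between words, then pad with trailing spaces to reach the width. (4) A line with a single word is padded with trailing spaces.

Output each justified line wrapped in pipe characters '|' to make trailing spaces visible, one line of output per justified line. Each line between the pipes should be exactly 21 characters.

Answer: |rectangle    universe|
|give  sweet soft wind|
|network      festival|
|window butter on hard|
|bear code data       |

Derivation:
Line 1: ['rectangle', 'universe'] (min_width=18, slack=3)
Line 2: ['give', 'sweet', 'soft', 'wind'] (min_width=20, slack=1)
Line 3: ['network', 'festival'] (min_width=16, slack=5)
Line 4: ['window', 'butter', 'on', 'hard'] (min_width=21, slack=0)
Line 5: ['bear', 'code', 'data'] (min_width=14, slack=7)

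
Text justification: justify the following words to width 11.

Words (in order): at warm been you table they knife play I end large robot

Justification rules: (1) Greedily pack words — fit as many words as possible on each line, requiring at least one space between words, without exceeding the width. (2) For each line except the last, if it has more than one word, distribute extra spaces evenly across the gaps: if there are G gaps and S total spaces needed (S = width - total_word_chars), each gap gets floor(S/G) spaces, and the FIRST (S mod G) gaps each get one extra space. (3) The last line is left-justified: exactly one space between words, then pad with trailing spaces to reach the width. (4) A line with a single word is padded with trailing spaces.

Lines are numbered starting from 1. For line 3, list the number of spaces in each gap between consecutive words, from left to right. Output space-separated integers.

Line 1: ['at', 'warm'] (min_width=7, slack=4)
Line 2: ['been', 'you'] (min_width=8, slack=3)
Line 3: ['table', 'they'] (min_width=10, slack=1)
Line 4: ['knife', 'play'] (min_width=10, slack=1)
Line 5: ['I', 'end', 'large'] (min_width=11, slack=0)
Line 6: ['robot'] (min_width=5, slack=6)

Answer: 2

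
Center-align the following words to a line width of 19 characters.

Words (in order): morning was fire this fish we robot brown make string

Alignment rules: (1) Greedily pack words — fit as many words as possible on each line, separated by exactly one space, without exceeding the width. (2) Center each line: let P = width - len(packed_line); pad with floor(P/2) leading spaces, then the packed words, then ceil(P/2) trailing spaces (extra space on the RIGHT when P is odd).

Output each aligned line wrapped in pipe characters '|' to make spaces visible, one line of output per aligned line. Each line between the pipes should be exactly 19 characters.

Line 1: ['morning', 'was', 'fire'] (min_width=16, slack=3)
Line 2: ['this', 'fish', 'we', 'robot'] (min_width=18, slack=1)
Line 3: ['brown', 'make', 'string'] (min_width=17, slack=2)

Answer: | morning was fire  |
|this fish we robot |
| brown make string |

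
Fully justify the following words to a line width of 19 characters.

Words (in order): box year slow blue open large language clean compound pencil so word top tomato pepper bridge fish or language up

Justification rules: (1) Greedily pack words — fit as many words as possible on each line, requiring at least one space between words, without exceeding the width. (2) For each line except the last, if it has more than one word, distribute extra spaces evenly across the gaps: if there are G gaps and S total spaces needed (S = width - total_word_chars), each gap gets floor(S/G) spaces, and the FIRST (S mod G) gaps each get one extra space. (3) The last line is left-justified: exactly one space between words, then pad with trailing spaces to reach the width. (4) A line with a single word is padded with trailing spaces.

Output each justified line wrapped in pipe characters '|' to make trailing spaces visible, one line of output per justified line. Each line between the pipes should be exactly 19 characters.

Answer: |box  year slow blue|
|open large language|
|clean      compound|
|pencil  so word top|
|tomato       pepper|
|bridge    fish   or|
|language up        |

Derivation:
Line 1: ['box', 'year', 'slow', 'blue'] (min_width=18, slack=1)
Line 2: ['open', 'large', 'language'] (min_width=19, slack=0)
Line 3: ['clean', 'compound'] (min_width=14, slack=5)
Line 4: ['pencil', 'so', 'word', 'top'] (min_width=18, slack=1)
Line 5: ['tomato', 'pepper'] (min_width=13, slack=6)
Line 6: ['bridge', 'fish', 'or'] (min_width=14, slack=5)
Line 7: ['language', 'up'] (min_width=11, slack=8)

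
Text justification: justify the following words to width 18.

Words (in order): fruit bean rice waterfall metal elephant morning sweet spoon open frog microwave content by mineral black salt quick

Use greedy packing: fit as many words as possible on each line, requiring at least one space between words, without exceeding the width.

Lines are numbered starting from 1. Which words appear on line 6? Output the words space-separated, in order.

Line 1: ['fruit', 'bean', 'rice'] (min_width=15, slack=3)
Line 2: ['waterfall', 'metal'] (min_width=15, slack=3)
Line 3: ['elephant', 'morning'] (min_width=16, slack=2)
Line 4: ['sweet', 'spoon', 'open'] (min_width=16, slack=2)
Line 5: ['frog', 'microwave'] (min_width=14, slack=4)
Line 6: ['content', 'by', 'mineral'] (min_width=18, slack=0)
Line 7: ['black', 'salt', 'quick'] (min_width=16, slack=2)

Answer: content by mineral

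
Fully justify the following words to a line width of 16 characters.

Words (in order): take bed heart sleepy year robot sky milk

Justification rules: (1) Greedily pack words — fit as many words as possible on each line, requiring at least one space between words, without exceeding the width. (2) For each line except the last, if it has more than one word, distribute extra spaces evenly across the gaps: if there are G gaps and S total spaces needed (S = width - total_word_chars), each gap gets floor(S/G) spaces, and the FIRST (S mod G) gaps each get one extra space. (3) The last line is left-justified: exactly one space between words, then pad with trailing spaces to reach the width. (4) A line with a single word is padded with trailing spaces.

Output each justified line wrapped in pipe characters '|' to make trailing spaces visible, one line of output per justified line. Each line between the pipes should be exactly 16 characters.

Line 1: ['take', 'bed', 'heart'] (min_width=14, slack=2)
Line 2: ['sleepy', 'year'] (min_width=11, slack=5)
Line 3: ['robot', 'sky', 'milk'] (min_width=14, slack=2)

Answer: |take  bed  heart|
|sleepy      year|
|robot sky milk  |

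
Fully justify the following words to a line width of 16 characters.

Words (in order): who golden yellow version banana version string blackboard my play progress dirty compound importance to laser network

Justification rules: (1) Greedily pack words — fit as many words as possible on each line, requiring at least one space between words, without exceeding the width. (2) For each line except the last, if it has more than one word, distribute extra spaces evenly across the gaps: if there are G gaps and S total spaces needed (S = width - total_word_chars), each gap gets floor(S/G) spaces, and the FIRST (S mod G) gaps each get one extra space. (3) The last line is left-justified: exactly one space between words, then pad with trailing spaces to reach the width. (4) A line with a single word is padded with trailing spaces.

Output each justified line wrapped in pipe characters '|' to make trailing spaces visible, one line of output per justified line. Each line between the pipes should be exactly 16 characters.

Line 1: ['who', 'golden'] (min_width=10, slack=6)
Line 2: ['yellow', 'version'] (min_width=14, slack=2)
Line 3: ['banana', 'version'] (min_width=14, slack=2)
Line 4: ['string'] (min_width=6, slack=10)
Line 5: ['blackboard', 'my'] (min_width=13, slack=3)
Line 6: ['play', 'progress'] (min_width=13, slack=3)
Line 7: ['dirty', 'compound'] (min_width=14, slack=2)
Line 8: ['importance', 'to'] (min_width=13, slack=3)
Line 9: ['laser', 'network'] (min_width=13, slack=3)

Answer: |who       golden|
|yellow   version|
|banana   version|
|string          |
|blackboard    my|
|play    progress|
|dirty   compound|
|importance    to|
|laser network   |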